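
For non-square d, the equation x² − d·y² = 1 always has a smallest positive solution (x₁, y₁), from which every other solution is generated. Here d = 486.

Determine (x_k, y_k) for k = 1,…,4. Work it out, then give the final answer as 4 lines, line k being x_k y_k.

485 22
470449 21340
456335045 20699778
442644523201 20078763320

[22; 22,44] for √486; ℓ=2 ⇒ convergent index 1
k=0  a_k=22  p_k/q_k = 22/1
k=1  a_k=22  p_k/q_k = 485/22
→ (485, 22).  Check: 485²=235225, 486·22²=235224, difference 1.
k=2:  x_2 = 485·485+486·22·22 = 470449,  y_2 = 485·22+22·485 = 21340
k=3:  x_3 = 485·470449+486·22·21340 = 456335045,  y_3 = 485·21340+22·470449 = 20699778
k=4:  x_4 = 485·456335045+486·22·20699778 = 442644523201,  y_4 = 485·20699778+22·456335045 = 20078763320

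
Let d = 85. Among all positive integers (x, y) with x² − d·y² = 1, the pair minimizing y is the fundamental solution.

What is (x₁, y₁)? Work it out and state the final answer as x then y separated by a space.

285769 30996

√85 = [9; 4,1,1,4,18, …], period ℓ=5 (odd) → k=9
step 0: (9, 1)  from 9·(1,0) + (0,1)
step 1: (37, 4)  from 4·(9,1) + (1,0)
step 2: (46, 5)  from 1·(37,4) + (9,1)
step 3: (83, 9)  from 1·(46,5) + (37,4)
…
step 6: (27926, 3029)  from 4·(6887,747) + (378,41)
step 7: (34813, 3776)  from 1·(27926,3029) + (6887,747)
step 8: (62739, 6805)  from 1·(34813,3776) + (27926,3029)
step 9: (285769, 30996)  from 4·(62739,6805) + (34813,3776)
→ (285769, 30996).  Check: 285769²=81663921361, 85·30996²=81663921360, difference 1.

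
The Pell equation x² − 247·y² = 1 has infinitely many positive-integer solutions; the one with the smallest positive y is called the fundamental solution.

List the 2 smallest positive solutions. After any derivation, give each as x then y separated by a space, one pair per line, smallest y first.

[15; 1,2,1,1,9,1,9,1,1,2,1,30] for √247; ℓ=12 ⇒ convergent index 11
i=0: a=15 ⇒ p=15, q=1
i=1: a=1 ⇒ p=16, q=1
i=2: a=2 ⇒ p=47, q=3
i=3: a=1 ⇒ p=63, q=4
i=4: a=1 ⇒ p=110, q=7
i=5: a=9 ⇒ p=1053, q=67
i=6: a=1 ⇒ p=1163, q=74
…
i=8: a=1 ⇒ p=12683, q=807
i=9: a=1 ⇒ p=24203, q=1540
i=10: a=2 ⇒ p=61089, q=3887
i=11: a=1 ⇒ p=85292, q=5427
→ (85292, 5427).  Check: 85292²=7274725264, 247·5427²=7274725263, difference 1.
(x_2, y_2) = (85292·85292 + 247·5427·5427, 85292·5427 + 5427·85292) = (14549450527, 925759368)

85292 5427
14549450527 925759368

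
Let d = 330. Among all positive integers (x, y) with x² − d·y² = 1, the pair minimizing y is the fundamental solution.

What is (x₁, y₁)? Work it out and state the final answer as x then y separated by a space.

d=330: √d = [18; 6,36] (ℓ=2, even), read p_1/q_1
k=0  a_k=18  p_k/q_k = 18/1
k=1  a_k=6  p_k/q_k = 109/6
fundamental: x₁=109, y₁=6  (since 11881 − 330·36 = 1)

109 6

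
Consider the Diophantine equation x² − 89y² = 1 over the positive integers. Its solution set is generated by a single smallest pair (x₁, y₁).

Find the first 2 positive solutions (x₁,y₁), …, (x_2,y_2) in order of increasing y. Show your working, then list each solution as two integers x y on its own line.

500001 53000
500002000001 53000106000

d=89: √d = [9; 2,3,3,2,18] (ℓ=5, odd), read p_9/q_9
i=0: a=9 ⇒ p=9, q=1
…
i=2: a=3 ⇒ p=66, q=7
…
i=4: a=2 ⇒ p=500, q=53
i=5: a=18 ⇒ p=9217, q=977
…
i=7: a=3 ⇒ p=66019, q=6998
i=8: a=3 ⇒ p=216991, q=23001
i=9: a=2 ⇒ p=500001, q=53000
(x₁, y₁) = (500001, 53000);  500001² − 89·53000² = 1 ✓
(500001+53000√89)^2 = 500002000001 + 53000106000√89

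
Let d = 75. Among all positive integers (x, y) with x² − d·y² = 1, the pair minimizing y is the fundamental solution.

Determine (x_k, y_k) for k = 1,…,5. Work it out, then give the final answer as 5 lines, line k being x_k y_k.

√75 → a₀=8, period (1,1,1,16); ℓ=4 even so k=3
step 0: (8, 1)  from 8·(1,0) + (0,1)
step 1: (9, 1)  from 1·(8,1) + (1,0)
step 2: (17, 2)  from 1·(9,1) + (8,1)
step 3: (26, 3)  from 1·(17,2) + (9,1)
(x₁, y₁) = (26, 3);  26² − 75·3² = 1 ✓
(26+3√75)^2 = 1351 + 156√75
(26+3√75)^3 = 70226 + 8109√75
(26+3√75)^4 = 3650401 + 421512√75
(26+3√75)^5 = 189750626 + 21910515√75

26 3
1351 156
70226 8109
3650401 421512
189750626 21910515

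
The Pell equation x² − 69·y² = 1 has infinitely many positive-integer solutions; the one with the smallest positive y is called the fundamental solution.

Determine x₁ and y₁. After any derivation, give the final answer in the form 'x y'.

√69 → a₀=8, period (3,3,1,4,1,3,3,16); ℓ=8 even so k=7
step 0: (8, 1)  from 8·(1,0) + (0,1)
…
step 4: (515, 62)  from 4·(108,13) + (83,10)
step 5: (623, 75)  from 1·(515,62) + (108,13)
step 6: (2384, 287)  from 3·(623,75) + (515,62)
step 7: (7775, 936)  from 3·(2384,287) + (623,75)
(x₁, y₁) = (7775, 936);  7775² − 69·936² = 1 ✓

7775 936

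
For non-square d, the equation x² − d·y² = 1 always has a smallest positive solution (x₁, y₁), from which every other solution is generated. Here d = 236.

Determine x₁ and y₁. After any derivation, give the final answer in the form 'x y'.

d=236: √d = [15; 2,1,3,5,1,6,1,5,3,1,2,30] (ℓ=12, even), read p_11/q_11
k=0  a_k=15  p_k/q_k = 15/1
…
k=2  a_k=1  p_k/q_k = 46/3
k=3  a_k=3  p_k/q_k = 169/11
…
k=5  a_k=1  p_k/q_k = 1060/69
…
k=8  a_k=5  p_k/q_k = 48806/3177
…
k=10  a_k=1  p_k/q_k = 203535/13249
k=11  a_k=2  p_k/q_k = 561799/36570
(x₁, y₁) = (561799, 36570);  561799² − 236·36570² = 1 ✓

561799 36570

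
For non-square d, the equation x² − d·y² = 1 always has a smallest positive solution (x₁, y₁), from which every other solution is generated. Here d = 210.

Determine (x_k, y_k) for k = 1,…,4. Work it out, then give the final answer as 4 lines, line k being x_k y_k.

29 2
1681 116
97469 6726
5651521 389992

√210 → a₀=14, period (2,28); ℓ=2 even so k=1
a_0=14:  p_0=14·1+0=14,  q_0=14·0+1=1
a_1=2:  p_1=2·14+1=29,  q_1=2·1+0=2
fundamental: x₁=29, y₁=2  (since 841 − 210·4 = 1)
k=2:  x_2 = 29·29+210·2·2 = 1681,  y_2 = 29·2+2·29 = 116
k=3:  x_3 = 29·1681+210·2·116 = 97469,  y_3 = 29·116+2·1681 = 6726
k=4:  x_4 = 29·97469+210·2·6726 = 5651521,  y_4 = 29·6726+2·97469 = 389992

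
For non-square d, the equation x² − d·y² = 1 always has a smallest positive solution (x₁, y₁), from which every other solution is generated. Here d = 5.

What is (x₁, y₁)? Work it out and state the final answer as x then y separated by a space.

d=5: √d = [2; 4] (ℓ=1, odd), read p_1/q_1
i=0: a=2 ⇒ p=2, q=1
i=1: a=4 ⇒ p=9, q=4
(x₁, y₁) = (9, 4);  9² − 5·4² = 1 ✓

9 4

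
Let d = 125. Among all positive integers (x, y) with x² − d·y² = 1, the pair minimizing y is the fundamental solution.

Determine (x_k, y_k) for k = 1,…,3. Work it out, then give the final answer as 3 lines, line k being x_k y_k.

930249 83204
1730726404001 154800875592
3220013013190122249 288006719437081612

√125 → a₀=11, period (5,1,1,5,22); ℓ=5 odd so k=9
k=0  a_k=11  p_k/q_k = 11/1
k=1  a_k=5  p_k/q_k = 56/5
k=2  a_k=1  p_k/q_k = 67/6
…
k=4  a_k=5  p_k/q_k = 682/61
…
k=6  a_k=5  p_k/q_k = 76317/6826
…
k=8  a_k=1  p_k/q_k = 167761/15005
k=9  a_k=5  p_k/q_k = 930249/83204
fundamental: x₁=930249, y₁=83204  (since 865363202001 − 125·6922905616 = 1)
(x_2, y_2) = (930249·930249 + 125·83204·83204, 930249·83204 + 83204·930249) = (1730726404001, 154800875592)
(x_3, y_3) = (930249·1730726404001 + 125·83204·154800875592, 930249·154800875592 + 83204·1730726404001) = (3220013013190122249, 288006719437081612)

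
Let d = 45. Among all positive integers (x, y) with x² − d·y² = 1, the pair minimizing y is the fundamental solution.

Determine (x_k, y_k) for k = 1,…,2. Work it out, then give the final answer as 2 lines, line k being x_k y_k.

161 24
51841 7728

√45 = [6; 1,2,2,2,1,12, …], period ℓ=6 (even) → k=5
step 0: (6, 1)  from 6·(1,0) + (0,1)
…
step 4: (114, 17)  from 2·(47,7) + (20,3)
step 5: (161, 24)  from 1·(114,17) + (47,7)
(x₁, y₁) = (161, 24);  161² − 45·24² = 1 ✓
(x_2, y_2) = (161·161 + 45·24·24, 161·24 + 24·161) = (51841, 7728)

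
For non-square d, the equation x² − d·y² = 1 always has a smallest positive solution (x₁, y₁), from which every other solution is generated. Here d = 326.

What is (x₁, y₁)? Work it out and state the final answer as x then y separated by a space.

325 18

[18; 18,36] for √326; ℓ=2 ⇒ convergent index 1
step 0: (18, 1)  from 18·(1,0) + (0,1)
step 1: (325, 18)  from 18·(18,1) + (1,0)
→ (325, 18).  Check: 325²=105625, 326·18²=105624, difference 1.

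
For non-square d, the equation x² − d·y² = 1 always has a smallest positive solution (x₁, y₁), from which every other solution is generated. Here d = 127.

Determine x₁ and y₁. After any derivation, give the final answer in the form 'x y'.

d=127: √d = [11; 3,1,2,2,7,11,7,2,2,1,3,22] (ℓ=12, even), read p_11/q_11
i=0: a=11 ⇒ p=11, q=1
i=1: a=3 ⇒ p=34, q=3
i=2: a=1 ⇒ p=45, q=4
i=3: a=2 ⇒ p=124, q=11
…
i=6: a=11 ⇒ p=24218, q=2149
…
i=8: a=2 ⇒ p=367620, q=32621
…
i=10: a=1 ⇒ p=1274561, q=113099
i=11: a=3 ⇒ p=4730624, q=419775
fundamental: x₁=4730624, y₁=419775  (since 22378803429376 − 127·176211050625 = 1)

4730624 419775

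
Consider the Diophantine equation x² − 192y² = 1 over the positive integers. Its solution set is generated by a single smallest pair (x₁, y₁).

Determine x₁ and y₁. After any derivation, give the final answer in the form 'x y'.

d=192: √d = [13; 1,5,1,26] (ℓ=4, even), read p_3/q_3
i=0: a=13 ⇒ p=13, q=1
i=1: a=1 ⇒ p=14, q=1
i=2: a=5 ⇒ p=83, q=6
i=3: a=1 ⇒ p=97, q=7
→ (97, 7).  Check: 97²=9409, 192·7²=9408, difference 1.

97 7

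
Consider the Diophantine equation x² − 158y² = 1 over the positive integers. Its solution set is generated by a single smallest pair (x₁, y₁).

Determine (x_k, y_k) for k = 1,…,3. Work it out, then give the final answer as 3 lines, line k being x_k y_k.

d=158: √d = [12; 1,1,3,12,3,1,1,24] (ℓ=8, even), read p_7/q_7
k=0  a_k=12  p_k/q_k = 12/1
k=1  a_k=1  p_k/q_k = 13/1
k=2  a_k=1  p_k/q_k = 25/2
k=3  a_k=3  p_k/q_k = 88/7
k=4  a_k=12  p_k/q_k = 1081/86
k=5  a_k=3  p_k/q_k = 3331/265
k=6  a_k=1  p_k/q_k = 4412/351
k=7  a_k=1  p_k/q_k = 7743/616
fundamental: x₁=7743, y₁=616  (since 59954049 − 158·379456 = 1)
(x_2, y_2) = (7743·7743 + 158·616·616, 7743·616 + 616·7743) = (119908097, 9539376)
(x_3, y_3) = (7743·119908097 + 158·616·9539376, 7743·9539376 + 616·119908097) = (1856896782399, 147726776120)

7743 616
119908097 9539376
1856896782399 147726776120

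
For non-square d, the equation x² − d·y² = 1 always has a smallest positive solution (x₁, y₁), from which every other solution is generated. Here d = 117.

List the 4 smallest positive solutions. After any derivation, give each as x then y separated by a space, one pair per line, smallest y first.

√117 = [10; 1,4,2,4,1,20, …], period ℓ=6 (even) → k=5
step 0: (10, 1)  from 10·(1,0) + (0,1)
step 1: (11, 1)  from 1·(10,1) + (1,0)
step 2: (54, 5)  from 4·(11,1) + (10,1)
step 3: (119, 11)  from 2·(54,5) + (11,1)
step 4: (530, 49)  from 4·(119,11) + (54,5)
step 5: (649, 60)  from 1·(530,49) + (119,11)
→ (649, 60).  Check: 649²=421201, 117·60²=421200, difference 1.
(x_2, y_2) = (649·649 + 117·60·60, 649·60 + 60·649) = (842401, 77880)
(x_3, y_3) = (649·842401 + 117·60·77880, 649·77880 + 60·842401) = (1093435849, 101088180)
(x_4, y_4) = (649·1093435849 + 117·60·101088180, 649·101088180 + 60·1093435849) = (1419278889601, 131212379760)

649 60
842401 77880
1093435849 101088180
1419278889601 131212379760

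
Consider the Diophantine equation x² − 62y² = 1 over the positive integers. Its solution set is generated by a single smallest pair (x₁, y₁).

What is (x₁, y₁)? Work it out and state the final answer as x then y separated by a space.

63 8

√62 = [7; 1,6,1,14, …], period ℓ=4 (even) → k=3
k=0  a_k=7  p_k/q_k = 7/1
k=1  a_k=1  p_k/q_k = 8/1
k=2  a_k=6  p_k/q_k = 55/7
k=3  a_k=1  p_k/q_k = 63/8
→ (63, 8).  Check: 63²=3969, 62·8²=3968, difference 1.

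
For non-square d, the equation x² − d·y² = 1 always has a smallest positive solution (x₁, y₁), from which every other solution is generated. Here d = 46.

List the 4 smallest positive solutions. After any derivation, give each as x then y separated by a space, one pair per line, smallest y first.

24335 3588
1184384449 174627960
57643991108495 8499142809612
2805533046066067201 413653280369188080

d=46: √d = [6; 1,3,1,1,2,6,2,1,1,3,1,12] (ℓ=12, even), read p_11/q_11
i=0: a=6 ⇒ p=6, q=1
…
i=3: a=1 ⇒ p=34, q=5
i=4: a=1 ⇒ p=61, q=9
…
i=6: a=6 ⇒ p=997, q=147
i=7: a=2 ⇒ p=2150, q=317
i=8: a=1 ⇒ p=3147, q=464
i=9: a=1 ⇒ p=5297, q=781
i=10: a=3 ⇒ p=19038, q=2807
i=11: a=1 ⇒ p=24335, q=3588
(x₁, y₁) = (24335, 3588);  24335² − 46·3588² = 1 ✓
(24335+3588√46)^2 = 1184384449 + 174627960√46
(24335+3588√46)^3 = 57643991108495 + 8499142809612√46
(24335+3588√46)^4 = 2805533046066067201 + 413653280369188080√46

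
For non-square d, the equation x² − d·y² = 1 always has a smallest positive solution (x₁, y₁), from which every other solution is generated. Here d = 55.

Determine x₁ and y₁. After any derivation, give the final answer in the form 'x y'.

89 12

d=55: √d = [7; 2,2,2,14] (ℓ=4, even), read p_3/q_3
k=0  a_k=7  p_k/q_k = 7/1
…
k=2  a_k=2  p_k/q_k = 37/5
k=3  a_k=2  p_k/q_k = 89/12
fundamental: x₁=89, y₁=12  (since 7921 − 55·144 = 1)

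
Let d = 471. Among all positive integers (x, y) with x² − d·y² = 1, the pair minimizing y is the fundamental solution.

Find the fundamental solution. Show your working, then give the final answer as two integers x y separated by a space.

7838695 361188

[21; 1,2,2,1,3,…,2,1,42] for √471; ℓ=14 ⇒ convergent index 13
a_0=21:  p_0=21·1+0=21,  q_0=21·0+1=1
…
a_2=2:  p_2=2·22+21=65,  q_2=2·1+1=3
…
a_7=14:  p_7=14·3429+803=48809,  q_7=14·158+37=2249
…
a_11=2:  p_11=2·843469+644804=2331742,  q_11=2·38865+29711=107441
a_12=2:  p_12=2·2331742+843469=5506953,  q_12=2·107441+38865=253747
a_13=1:  p_13=1·5506953+2331742=7838695,  q_13=1·253747+107441=361188
(x₁, y₁) = (7838695, 361188);  7838695² − 471·361188² = 1 ✓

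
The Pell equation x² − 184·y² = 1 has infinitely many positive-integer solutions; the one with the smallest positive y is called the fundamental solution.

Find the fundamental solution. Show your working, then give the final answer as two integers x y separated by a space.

24335 1794

[13; 1,1,3,2,1,2,1,2,3,1,1,26] for √184; ℓ=12 ⇒ convergent index 11
step 0: (13, 1)  from 13·(1,0) + (0,1)
step 1: (14, 1)  from 1·(13,1) + (1,0)
step 2: (27, 2)  from 1·(14,1) + (13,1)
…
step 4: (217, 16)  from 2·(95,7) + (27,2)
step 5: (312, 23)  from 1·(217,16) + (95,7)
…
step 7: (1153, 85)  from 1·(841,62) + (312,23)
…
step 10: (13741, 1013)  from 1·(10594,781) + (3147,232)
step 11: (24335, 1794)  from 1·(13741,1013) + (10594,781)
→ (24335, 1794).  Check: 24335²=592192225, 184·1794²=592192224, difference 1.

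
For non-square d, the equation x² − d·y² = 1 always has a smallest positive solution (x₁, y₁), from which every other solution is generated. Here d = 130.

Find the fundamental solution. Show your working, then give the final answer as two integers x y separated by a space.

6499 570

√130 = [11; 2,2,22, …], period ℓ=3 (odd) → k=5
k=0  a_k=11  p_k/q_k = 11/1
k=1  a_k=2  p_k/q_k = 23/2
…
k=4  a_k=2  p_k/q_k = 2611/229
k=5  a_k=2  p_k/q_k = 6499/570
fundamental: x₁=6499, y₁=570  (since 42237001 − 130·324900 = 1)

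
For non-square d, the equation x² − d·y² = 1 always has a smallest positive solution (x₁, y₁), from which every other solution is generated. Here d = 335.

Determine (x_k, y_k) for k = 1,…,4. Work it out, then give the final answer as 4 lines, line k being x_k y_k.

604 33
729631 39864
881393644 48155679
1064722792321 58172020368

[18; 3,3,3,36] for √335; ℓ=4 ⇒ convergent index 3
k=0  a_k=18  p_k/q_k = 18/1
k=1  a_k=3  p_k/q_k = 55/3
k=2  a_k=3  p_k/q_k = 183/10
k=3  a_k=3  p_k/q_k = 604/33
(x₁, y₁) = (604, 33);  604² − 335·33² = 1 ✓
n=2: (604,33)∘(604,33) = (604·604+335·33·33, 604·33+33·604) = (729631,39864)
n=3: (729631,39864)∘(604,33) = (604·729631+335·33·39864, 604·39864+33·729631) = (881393644,48155679)
n=4: (881393644,48155679)∘(604,33) = (604·881393644+335·33·48155679, 604·48155679+33·881393644) = (1064722792321,58172020368)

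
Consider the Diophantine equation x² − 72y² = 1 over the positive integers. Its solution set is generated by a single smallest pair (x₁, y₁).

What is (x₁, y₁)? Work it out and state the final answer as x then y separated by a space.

17 2

[8; 2,16] for √72; ℓ=2 ⇒ convergent index 1
i=0: a=8 ⇒ p=8, q=1
i=1: a=2 ⇒ p=17, q=2
(x₁, y₁) = (17, 2);  17² − 72·2² = 1 ✓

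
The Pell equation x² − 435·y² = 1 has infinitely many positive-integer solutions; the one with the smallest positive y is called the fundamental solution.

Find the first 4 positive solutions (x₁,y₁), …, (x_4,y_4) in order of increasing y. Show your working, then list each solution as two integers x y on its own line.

146 7
42631 2044
12448106 596841
3634804321 174275528

[20; 1,5,1,40] for √435; ℓ=4 ⇒ convergent index 3
k=0  a_k=20  p_k/q_k = 20/1
…
k=2  a_k=5  p_k/q_k = 125/6
k=3  a_k=1  p_k/q_k = 146/7
(x₁, y₁) = (146, 7);  146² − 435·7² = 1 ✓
n=2: (146,7)∘(146,7) = (146·146+435·7·7, 146·7+7·146) = (42631,2044)
n=3: (42631,2044)∘(146,7) = (146·42631+435·7·2044, 146·2044+7·42631) = (12448106,596841)
n=4: (12448106,596841)∘(146,7) = (146·12448106+435·7·596841, 146·596841+7·12448106) = (3634804321,174275528)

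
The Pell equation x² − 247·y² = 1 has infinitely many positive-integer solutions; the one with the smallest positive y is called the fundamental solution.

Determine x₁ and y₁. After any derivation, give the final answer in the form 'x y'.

d=247: √d = [15; 1,2,1,1,9,1,9,1,1,2,1,30] (ℓ=12, even), read p_11/q_11
k=0  a_k=15  p_k/q_k = 15/1
k=1  a_k=1  p_k/q_k = 16/1
k=2  a_k=2  p_k/q_k = 47/3
…
k=6  a_k=1  p_k/q_k = 1163/74
…
k=10  a_k=2  p_k/q_k = 61089/3887
k=11  a_k=1  p_k/q_k = 85292/5427
→ (85292, 5427).  Check: 85292²=7274725264, 247·5427²=7274725263, difference 1.

85292 5427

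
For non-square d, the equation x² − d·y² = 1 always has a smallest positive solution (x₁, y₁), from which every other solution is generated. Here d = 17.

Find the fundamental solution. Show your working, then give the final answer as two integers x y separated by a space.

d=17: √d = [4; 8] (ℓ=1, odd), read p_1/q_1
a_0=4:  p_0=4·1+0=4,  q_0=4·0+1=1
a_1=8:  p_1=8·4+1=33,  q_1=8·1+0=8
→ (33, 8).  Check: 33²=1089, 17·8²=1088, difference 1.

33 8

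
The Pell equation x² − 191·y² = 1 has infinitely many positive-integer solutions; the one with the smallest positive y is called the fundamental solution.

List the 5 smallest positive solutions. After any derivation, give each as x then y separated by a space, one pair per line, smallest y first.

d=191: √d = [13; 1,4,1,1,3,…,4,1,26] (ℓ=16, even), read p_15/q_15
k=0  a_k=13  p_k/q_k = 13/1
…
k=2  a_k=4  p_k/q_k = 69/5
k=3  a_k=1  p_k/q_k = 83/6
k=4  a_k=1  p_k/q_k = 152/11
…
k=6  a_k=2  p_k/q_k = 1230/89
…
k=9  a_k=2  p_k/q_k = 83433/6037
…
k=12  a_k=1  p_k/q_k = 911765/65973
k=13  a_k=1  p_k/q_k = 1616447/116962
k=14  a_k=4  p_k/q_k = 7377553/533821
k=15  a_k=1  p_k/q_k = 8994000/650783
fundamental: x₁=8994000, y₁=650783  (since 80892036000000 − 191·423518513089 = 1)
k=2:  x_2 = 8994000·8994000+191·650783·650783 = 161784071999999,  y_2 = 8994000·650783+650783·8994000 = 11706284604000
k=3:  x_3 = 8994000·161784071999999+191·650783·11706284604000 = 2910171887135973018000,  y_3 = 8994000·11706284604000+650783·161784071999999 = 210572647456751349217
k=4:  x_4 = 8994000·2910171887135973018000+191·650783·210572647456751349217 = 52348171905801720863712000001,  y_4 = 8994000·210572647456751349217+650783·2910171887135973018000 = 3787780782452031563430792000
k=5:  x_5 = 8994000·52348171905801720863712000001+191·650783·3787780782452031563430792000 = 941638916241558444724564320044970000,  y_5 = 8994000·3787780782452031563430792000+650783·52348171905801720863712000001 = 68134600714746933190345629744650783

8994000 650783
161784071999999 11706284604000
2910171887135973018000 210572647456751349217
52348171905801720863712000001 3787780782452031563430792000
941638916241558444724564320044970000 68134600714746933190345629744650783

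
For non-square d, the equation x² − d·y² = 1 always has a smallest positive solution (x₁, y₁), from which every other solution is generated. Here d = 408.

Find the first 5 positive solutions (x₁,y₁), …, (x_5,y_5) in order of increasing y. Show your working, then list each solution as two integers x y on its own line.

√408 = [20; 5,40, …], period ℓ=2 (even) → k=1
i=0: a=20 ⇒ p=20, q=1
i=1: a=5 ⇒ p=101, q=5
fundamental: x₁=101, y₁=5  (since 10201 − 408·25 = 1)
k=2:  x_2 = 101·101+408·5·5 = 20401,  y_2 = 101·5+5·101 = 1010
k=3:  x_3 = 101·20401+408·5·1010 = 4120901,  y_3 = 101·1010+5·20401 = 204015
k=4:  x_4 = 101·4120901+408·5·204015 = 832401601,  y_4 = 101·204015+5·4120901 = 41210020
k=5:  x_5 = 101·832401601+408·5·41210020 = 168141002501,  y_5 = 101·41210020+5·832401601 = 8324220025

101 5
20401 1010
4120901 204015
832401601 41210020
168141002501 8324220025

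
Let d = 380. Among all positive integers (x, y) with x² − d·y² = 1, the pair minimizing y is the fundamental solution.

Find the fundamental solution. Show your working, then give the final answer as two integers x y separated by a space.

39 2

d=380: √d = [19; 2,38] (ℓ=2, even), read p_1/q_1
k=0  a_k=19  p_k/q_k = 19/1
k=1  a_k=2  p_k/q_k = 39/2
fundamental: x₁=39, y₁=2  (since 1521 − 380·4 = 1)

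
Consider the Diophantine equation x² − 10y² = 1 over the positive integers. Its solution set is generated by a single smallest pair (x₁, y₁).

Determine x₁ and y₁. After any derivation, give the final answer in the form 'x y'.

19 6

√10 = [3; 6, …], period ℓ=1 (odd) → k=1
k=0  a_k=3  p_k/q_k = 3/1
k=1  a_k=6  p_k/q_k = 19/6
(x₁, y₁) = (19, 6);  19² − 10·6² = 1 ✓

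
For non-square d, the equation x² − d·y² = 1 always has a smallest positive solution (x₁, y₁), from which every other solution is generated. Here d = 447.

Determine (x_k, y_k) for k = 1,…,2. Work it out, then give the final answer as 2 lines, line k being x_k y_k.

d=447: √d = [21; 7,42] (ℓ=2, even), read p_1/q_1
i=0: a=21 ⇒ p=21, q=1
i=1: a=7 ⇒ p=148, q=7
fundamental: x₁=148, y₁=7  (since 21904 − 447·49 = 1)
n=2: (148,7)∘(148,7) = (148·148+447·7·7, 148·7+7·148) = (43807,2072)

148 7
43807 2072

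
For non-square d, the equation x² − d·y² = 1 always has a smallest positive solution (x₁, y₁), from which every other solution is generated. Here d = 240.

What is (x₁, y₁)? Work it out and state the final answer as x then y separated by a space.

31 2

[15; 2,30] for √240; ℓ=2 ⇒ convergent index 1
i=0: a=15 ⇒ p=15, q=1
i=1: a=2 ⇒ p=31, q=2
(x₁, y₁) = (31, 2);  31² − 240·2² = 1 ✓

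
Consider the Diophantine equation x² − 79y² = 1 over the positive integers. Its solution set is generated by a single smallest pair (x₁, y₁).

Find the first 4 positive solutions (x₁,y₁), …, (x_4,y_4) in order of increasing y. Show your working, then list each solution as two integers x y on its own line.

80 9
12799 1440
2047760 230391
327628801 36861120

√79 = [8; 1,7,1,16, …], period ℓ=4 (even) → k=3
step 0: (8, 1)  from 8·(1,0) + (0,1)
…
step 2: (71, 8)  from 7·(9,1) + (8,1)
step 3: (80, 9)  from 1·(71,8) + (9,1)
fundamental: x₁=80, y₁=9  (since 6400 − 79·81 = 1)
(x_2, y_2) = (80·80 + 79·9·9, 80·9 + 9·80) = (12799, 1440)
(x_3, y_3) = (80·12799 + 79·9·1440, 80·1440 + 9·12799) = (2047760, 230391)
(x_4, y_4) = (80·2047760 + 79·9·230391, 80·230391 + 9·2047760) = (327628801, 36861120)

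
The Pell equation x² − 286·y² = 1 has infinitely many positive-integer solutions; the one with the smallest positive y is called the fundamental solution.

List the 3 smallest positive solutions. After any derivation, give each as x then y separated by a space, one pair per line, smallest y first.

√286 → a₀=16, period (1,10,3,3,2,3,3,10,1,32); ℓ=10 even so k=9
i=0: a=16 ⇒ p=16, q=1
…
i=5: a=2 ⇒ p=4397, q=260
…
i=8: a=10 ⇒ p=512132, q=30283
i=9: a=1 ⇒ p=561835, q=33222
(x₁, y₁) = (561835, 33222);  561835² − 286·33222² = 1 ✓
(561835+33222√286)^2 = 631317134449 + 37330564740√286
(561835+33222√286)^3 = 709392124465745995 + 41947235681362578√286

561835 33222
631317134449 37330564740
709392124465745995 41947235681362578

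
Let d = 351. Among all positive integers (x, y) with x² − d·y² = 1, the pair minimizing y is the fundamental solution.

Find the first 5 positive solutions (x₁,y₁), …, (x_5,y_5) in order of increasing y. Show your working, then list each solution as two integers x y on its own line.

62425 3332
7793761249 416000200
973051091875225 51937624966668
121485428812828080001 6484412476672499600
15167455786308534696249625 809578897660623950093332

√351 → a₀=18, period (1,2,1,3,2,2,2,3,1,2,1,36); ℓ=12 even so k=11
k=0  a_k=18  p_k/q_k = 18/1
k=1  a_k=1  p_k/q_k = 19/1
…
k=7  a_k=2  p_k/q_k = 3747/200
…
k=10  a_k=2  p_k/q_k = 45882/2449
k=11  a_k=1  p_k/q_k = 62425/3332
fundamental: x₁=62425, y₁=3332  (since 3896880625 − 351·11102224 = 1)
(62425+3332√351)^2 = 7793761249 + 416000200√351
(62425+3332√351)^3 = 973051091875225 + 51937624966668√351
(62425+3332√351)^4 = 121485428812828080001 + 6484412476672499600√351
(62425+3332√351)^5 = 15167455786308534696249625 + 809578897660623950093332√351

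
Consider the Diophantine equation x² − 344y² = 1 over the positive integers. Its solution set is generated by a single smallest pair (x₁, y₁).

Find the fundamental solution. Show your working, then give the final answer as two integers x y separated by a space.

d=344: √d = [18; 1,1,4,1,3,1,4,1,1,36] (ℓ=10, even), read p_9/q_9
k=0  a_k=18  p_k/q_k = 18/1
…
k=3  a_k=4  p_k/q_k = 167/9
k=4  a_k=1  p_k/q_k = 204/11
…
k=6  a_k=1  p_k/q_k = 983/53
k=7  a_k=4  p_k/q_k = 4711/254
k=8  a_k=1  p_k/q_k = 5694/307
k=9  a_k=1  p_k/q_k = 10405/561
fundamental: x₁=10405, y₁=561  (since 108264025 − 344·314721 = 1)

10405 561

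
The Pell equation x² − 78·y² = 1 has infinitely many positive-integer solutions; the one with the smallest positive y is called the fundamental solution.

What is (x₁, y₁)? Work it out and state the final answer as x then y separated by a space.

√78 = [8; 1,4,1,16, …], period ℓ=4 (even) → k=3
i=0: a=8 ⇒ p=8, q=1
i=1: a=1 ⇒ p=9, q=1
i=2: a=4 ⇒ p=44, q=5
i=3: a=1 ⇒ p=53, q=6
(x₁, y₁) = (53, 6);  53² − 78·6² = 1 ✓

53 6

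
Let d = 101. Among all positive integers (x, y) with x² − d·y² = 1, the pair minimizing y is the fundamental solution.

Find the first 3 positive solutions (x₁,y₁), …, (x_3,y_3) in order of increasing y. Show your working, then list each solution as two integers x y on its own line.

201 20
80801 8040
32481801 3232060

d=101: √d = [10; 20] (ℓ=1, odd), read p_1/q_1
a_0=10:  p_0=10·1+0=10,  q_0=10·0+1=1
a_1=20:  p_1=20·10+1=201,  q_1=20·1+0=20
(x₁, y₁) = (201, 20);  201² − 101·20² = 1 ✓
(201+20√101)^2 = 80801 + 8040√101
(201+20√101)^3 = 32481801 + 3232060√101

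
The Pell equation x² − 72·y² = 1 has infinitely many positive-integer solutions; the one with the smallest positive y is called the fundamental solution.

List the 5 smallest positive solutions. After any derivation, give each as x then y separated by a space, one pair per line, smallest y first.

17 2
577 68
19601 2310
665857 78472
22619537 2665738

d=72: √d = [8; 2,16] (ℓ=2, even), read p_1/q_1
k=0  a_k=8  p_k/q_k = 8/1
k=1  a_k=2  p_k/q_k = 17/2
→ (17, 2).  Check: 17²=289, 72·2²=288, difference 1.
(17+2√72)^2 = 577 + 68√72
(17+2√72)^3 = 19601 + 2310√72
(17+2√72)^4 = 665857 + 78472√72
(17+2√72)^5 = 22619537 + 2665738√72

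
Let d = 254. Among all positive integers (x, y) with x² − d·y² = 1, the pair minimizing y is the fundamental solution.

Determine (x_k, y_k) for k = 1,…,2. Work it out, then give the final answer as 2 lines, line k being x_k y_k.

255 16
130049 8160

d=254: √d = [15; 1,14,1,30] (ℓ=4, even), read p_3/q_3
k=0  a_k=15  p_k/q_k = 15/1
k=1  a_k=1  p_k/q_k = 16/1
k=2  a_k=14  p_k/q_k = 239/15
k=3  a_k=1  p_k/q_k = 255/16
→ (255, 16).  Check: 255²=65025, 254·16²=65024, difference 1.
k=2:  x_2 = 255·255+254·16·16 = 130049,  y_2 = 255·16+16·255 = 8160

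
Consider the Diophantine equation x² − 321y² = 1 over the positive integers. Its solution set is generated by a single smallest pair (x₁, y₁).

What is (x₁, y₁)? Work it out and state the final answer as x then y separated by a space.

215 12

√321 → a₀=17, period (1,10,1,34); ℓ=4 even so k=3
step 0: (17, 1)  from 17·(1,0) + (0,1)
…
step 2: (197, 11)  from 10·(18,1) + (17,1)
step 3: (215, 12)  from 1·(197,11) + (18,1)
fundamental: x₁=215, y₁=12  (since 46225 − 321·144 = 1)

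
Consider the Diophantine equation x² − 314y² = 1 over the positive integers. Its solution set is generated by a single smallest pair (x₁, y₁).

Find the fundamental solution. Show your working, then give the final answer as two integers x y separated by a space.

√314 = [17; 1,2,1,1,2,1,34, …], period ℓ=7 (odd) → k=13
k=0  a_k=17  p_k/q_k = 17/1
…
k=3  a_k=1  p_k/q_k = 71/4
…
k=6  a_k=1  p_k/q_k = 443/25
…
k=9  a_k=2  p_k/q_k = 47029/2654
…
k=11  a_k=1  p_k/q_k = 109882/6201
k=12  a_k=2  p_k/q_k = 282617/15949
k=13  a_k=1  p_k/q_k = 392499/22150
fundamental: x₁=392499, y₁=22150  (since 154055465001 − 314·490622500 = 1)

392499 22150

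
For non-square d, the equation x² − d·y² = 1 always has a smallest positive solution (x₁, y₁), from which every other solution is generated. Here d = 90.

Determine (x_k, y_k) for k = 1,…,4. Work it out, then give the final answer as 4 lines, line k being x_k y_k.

19 2
721 76
27379 2886
1039681 109592

√90 → a₀=9, period (2,18); ℓ=2 even so k=1
k=0  a_k=9  p_k/q_k = 9/1
k=1  a_k=2  p_k/q_k = 19/2
→ (19, 2).  Check: 19²=361, 90·2²=360, difference 1.
n=2: (19,2)∘(19,2) = (19·19+90·2·2, 19·2+2·19) = (721,76)
n=3: (721,76)∘(19,2) = (19·721+90·2·76, 19·76+2·721) = (27379,2886)
n=4: (27379,2886)∘(19,2) = (19·27379+90·2·2886, 19·2886+2·27379) = (1039681,109592)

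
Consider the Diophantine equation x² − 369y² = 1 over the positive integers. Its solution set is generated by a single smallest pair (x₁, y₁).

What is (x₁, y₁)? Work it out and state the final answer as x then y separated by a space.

8396801 437120

√369 = [19; 4,1,3,2,7,4,7,2,3,1,4,38, …], period ℓ=12 (even) → k=11
step 0: (19, 1)  from 19·(1,0) + (0,1)
…
step 2: (96, 5)  from 1·(77,4) + (19,1)
…
step 4: (826, 43)  from 2·(365,19) + (96,5)
step 5: (6147, 320)  from 7·(826,43) + (365,19)
step 6: (25414, 1323)  from 4·(6147,320) + (826,43)
step 7: (184045, 9581)  from 7·(25414,1323) + (6147,320)
step 8: (393504, 20485)  from 2·(184045,9581) + (25414,1323)
step 9: (1364557, 71036)  from 3·(393504,20485) + (184045,9581)
step 10: (1758061, 91521)  from 1·(1364557,71036) + (393504,20485)
step 11: (8396801, 437120)  from 4·(1758061,91521) + (1364557,71036)
(x₁, y₁) = (8396801, 437120);  8396801² − 369·437120² = 1 ✓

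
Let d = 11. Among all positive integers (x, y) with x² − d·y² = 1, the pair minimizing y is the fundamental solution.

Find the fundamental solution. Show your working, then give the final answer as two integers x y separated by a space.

√11 → a₀=3, period (3,6); ℓ=2 even so k=1
step 0: (3, 1)  from 3·(1,0) + (0,1)
step 1: (10, 3)  from 3·(3,1) + (1,0)
→ (10, 3).  Check: 10²=100, 11·3²=99, difference 1.

10 3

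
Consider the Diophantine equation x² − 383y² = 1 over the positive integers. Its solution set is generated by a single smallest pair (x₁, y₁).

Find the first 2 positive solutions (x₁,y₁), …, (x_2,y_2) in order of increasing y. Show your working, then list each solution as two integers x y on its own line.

18768 959
704475647 35997024

[19; 1,1,3,19,3,1,1,38] for √383; ℓ=8 ⇒ convergent index 7
a_0=19:  p_0=19·1+0=19,  q_0=19·0+1=1
…
a_2=1:  p_2=1·20+19=39,  q_2=1·1+1=2
…
a_4=19:  p_4=19·137+39=2642,  q_4=19·7+2=135
a_5=3:  p_5=3·2642+137=8063,  q_5=3·135+7=412
a_6=1:  p_6=1·8063+2642=10705,  q_6=1·412+135=547
a_7=1:  p_7=1·10705+8063=18768,  q_7=1·547+412=959
(x₁, y₁) = (18768, 959);  18768² − 383·959² = 1 ✓
(18768+959√383)^2 = 704475647 + 35997024√383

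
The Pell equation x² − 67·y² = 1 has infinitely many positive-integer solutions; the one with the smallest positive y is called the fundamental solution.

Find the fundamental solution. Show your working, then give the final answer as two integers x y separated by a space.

48842 5967

d=67: √d = [8; 5,2,1,1,7,1,1,2,5,16] (ℓ=10, even), read p_9/q_9
k=0  a_k=8  p_k/q_k = 8/1
k=1  a_k=5  p_k/q_k = 41/5
k=2  a_k=2  p_k/q_k = 90/11
k=3  a_k=1  p_k/q_k = 131/16
k=4  a_k=1  p_k/q_k = 221/27
k=5  a_k=7  p_k/q_k = 1678/205
…
k=8  a_k=2  p_k/q_k = 9053/1106
k=9  a_k=5  p_k/q_k = 48842/5967
fundamental: x₁=48842, y₁=5967  (since 2385540964 − 67·35605089 = 1)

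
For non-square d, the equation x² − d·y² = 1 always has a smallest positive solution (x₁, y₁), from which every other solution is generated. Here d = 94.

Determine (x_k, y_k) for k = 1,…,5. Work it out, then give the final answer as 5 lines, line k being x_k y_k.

2143295 221064
9187426914049 947610731760
39382732335491159615 4062018686654877336
168817626601983862467148801 17412208682026983028992480
723651950015758622280719887718975 74638999614285983163562219965864

√94 = [9; 1,2,3,1,1,…,2,1,18, …], period ℓ=16 (even) → k=15
a_0=9:  p_0=9·1+0=9,  q_0=9·0+1=1
…
a_2=2:  p_2=2·10+9=29,  q_2=2·1+1=3
a_3=3:  p_3=3·29+10=97,  q_3=3·3+1=10
a_4=1:  p_4=1·97+29=126,  q_4=1·10+3=13
a_5=1:  p_5=1·126+97=223,  q_5=1·13+10=23
…
a_7=1:  p_7=1·1241+223=1464,  q_7=1·128+23=151
a_8=8:  p_8=8·1464+1241=12953,  q_8=8·151+128=1336
…
a_10=5:  p_10=5·14417+12953=85038,  q_10=5·1487+1336=8771
…
a_13=3:  p_13=3·184493+99455=652934,  q_13=3·19029+10258=67345
a_14=2:  p_14=2·652934+184493=1490361,  q_14=2·67345+19029=153719
a_15=1:  p_15=1·1490361+652934=2143295,  q_15=1·153719+67345=221064
→ (2143295, 221064).  Check: 2143295²=4593713457025, 94·221064²=4593713457024, difference 1.
k=2:  x_2 = 2143295·2143295+94·221064·221064 = 9187426914049,  y_2 = 2143295·221064+221064·2143295 = 947610731760
k=3:  x_3 = 2143295·9187426914049+94·221064·947610731760 = 39382732335491159615,  y_3 = 2143295·947610731760+221064·9187426914049 = 4062018686654877336
k=4:  x_4 = 2143295·39382732335491159615+94·221064·4062018686654877336 = 168817626601983862467148801,  y_4 = 2143295·4062018686654877336+221064·39382732335491159615 = 17412208682026983028992480
k=5:  x_5 = 2143295·168817626601983862467148801+94·221064·17412208682026983028992480 = 723651950015758622280719887718975,  y_5 = 2143295·17412208682026983028992480+221064·168817626601983862467148801 = 74638999614285983163562219965864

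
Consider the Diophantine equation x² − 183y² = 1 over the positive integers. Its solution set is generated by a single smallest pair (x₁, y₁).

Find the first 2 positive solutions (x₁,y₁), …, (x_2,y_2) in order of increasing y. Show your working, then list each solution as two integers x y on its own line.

487 36
474337 35064

√183 → a₀=13, period (1,1,8,1,1,26); ℓ=6 even so k=5
k=0  a_k=13  p_k/q_k = 13/1
k=1  a_k=1  p_k/q_k = 14/1
…
k=4  a_k=1  p_k/q_k = 257/19
k=5  a_k=1  p_k/q_k = 487/36
(x₁, y₁) = (487, 36);  487² − 183·36² = 1 ✓
(x_2, y_2) = (487·487 + 183·36·36, 487·36 + 36·487) = (474337, 35064)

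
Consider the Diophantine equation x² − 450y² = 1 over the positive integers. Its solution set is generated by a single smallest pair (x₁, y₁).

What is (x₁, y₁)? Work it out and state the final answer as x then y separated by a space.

19601 924

d=450: √d = [21; 4,1,2,4,2,1,4,42] (ℓ=8, even), read p_7/q_7
a_0=21:  p_0=21·1+0=21,  q_0=21·0+1=1
…
a_2=1:  p_2=1·85+21=106,  q_2=1·4+1=5
…
a_5=2:  p_5=2·1294+297=2885,  q_5=2·61+14=136
a_6=1:  p_6=1·2885+1294=4179,  q_6=1·136+61=197
a_7=4:  p_7=4·4179+2885=19601,  q_7=4·197+136=924
→ (19601, 924).  Check: 19601²=384199201, 450·924²=384199200, difference 1.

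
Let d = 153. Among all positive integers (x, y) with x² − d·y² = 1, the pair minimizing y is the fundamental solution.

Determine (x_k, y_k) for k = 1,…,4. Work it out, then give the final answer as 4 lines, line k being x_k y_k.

√153 = [12; 2,1,2,2,2,1,2,24, …], period ℓ=8 (even) → k=7
step 0: (12, 1)  from 12·(1,0) + (0,1)
step 1: (25, 2)  from 2·(12,1) + (1,0)
step 2: (37, 3)  from 1·(25,2) + (12,1)
…
step 5: (569, 46)  from 2·(235,19) + (99,8)
step 6: (804, 65)  from 1·(569,46) + (235,19)
step 7: (2177, 176)  from 2·(804,65) + (569,46)
→ (2177, 176).  Check: 2177²=4739329, 153·176²=4739328, difference 1.
n=2: (2177,176)∘(2177,176) = (2177·2177+153·176·176, 2177·176+176·2177) = (9478657,766304)
n=3: (9478657,766304)∘(2177,176) = (2177·9478657+153·176·766304, 2177·766304+176·9478657) = (41270070401,3336487440)
n=4: (41270070401,3336487440)∘(2177,176) = (2177·41270070401+153·176·3336487440, 2177·3336487440+176·41270070401) = (179689877047297,14527065547456)

2177 176
9478657 766304
41270070401 3336487440
179689877047297 14527065547456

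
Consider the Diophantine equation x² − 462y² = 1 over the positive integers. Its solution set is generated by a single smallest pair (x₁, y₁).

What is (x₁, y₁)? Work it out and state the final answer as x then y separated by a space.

43 2

d=462: √d = [21; 2,42] (ℓ=2, even), read p_1/q_1
a_0=21:  p_0=21·1+0=21,  q_0=21·0+1=1
a_1=2:  p_1=2·21+1=43,  q_1=2·1+0=2
→ (43, 2).  Check: 43²=1849, 462·2²=1848, difference 1.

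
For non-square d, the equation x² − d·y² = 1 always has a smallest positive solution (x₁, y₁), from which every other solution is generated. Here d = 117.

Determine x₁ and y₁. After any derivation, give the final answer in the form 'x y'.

649 60

√117 → a₀=10, period (1,4,2,4,1,20); ℓ=6 even so k=5
step 0: (10, 1)  from 10·(1,0) + (0,1)
…
step 2: (54, 5)  from 4·(11,1) + (10,1)
…
step 4: (530, 49)  from 4·(119,11) + (54,5)
step 5: (649, 60)  from 1·(530,49) + (119,11)
(x₁, y₁) = (649, 60);  649² − 117·60² = 1 ✓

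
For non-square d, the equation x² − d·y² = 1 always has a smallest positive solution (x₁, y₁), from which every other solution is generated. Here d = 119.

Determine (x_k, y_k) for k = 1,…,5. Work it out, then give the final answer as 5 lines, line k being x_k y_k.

[10; 1,9,1,20] for √119; ℓ=4 ⇒ convergent index 3
k=0  a_k=10  p_k/q_k = 10/1
k=1  a_k=1  p_k/q_k = 11/1
k=2  a_k=9  p_k/q_k = 109/10
k=3  a_k=1  p_k/q_k = 120/11
(x₁, y₁) = (120, 11);  120² − 119·11² = 1 ✓
(120+11√119)^2 = 28799 + 2640√119
(120+11√119)^3 = 6911640 + 633589√119
(120+11√119)^4 = 1658764801 + 152058720√119
(120+11√119)^5 = 398096640600 + 36493459211√119

120 11
28799 2640
6911640 633589
1658764801 152058720
398096640600 36493459211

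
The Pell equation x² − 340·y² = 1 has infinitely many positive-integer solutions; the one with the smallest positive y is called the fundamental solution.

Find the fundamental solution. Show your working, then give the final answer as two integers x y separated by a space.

285769 15498

d=340: √d = [18; 2,3,1,1,1,…,3,2,36] (ℓ=14, even), read p_13/q_13
step 0: (18, 1)  from 18·(1,0) + (0,1)
step 1: (37, 2)  from 2·(18,1) + (1,0)
step 2: (129, 7)  from 3·(37,2) + (18,1)
…
step 9: (13774, 747)  from 1·(7265,394) + (6509,353)
…
step 12: (125478, 6805)  from 3·(34813,1888) + (21039,1141)
step 13: (285769, 15498)  from 2·(125478,6805) + (34813,1888)
→ (285769, 15498).  Check: 285769²=81663921361, 340·15498²=81663921360, difference 1.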